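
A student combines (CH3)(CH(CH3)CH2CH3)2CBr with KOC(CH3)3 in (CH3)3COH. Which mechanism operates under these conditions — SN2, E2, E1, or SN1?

Conditions: a strong/bulky base with a tertiary substrate bearing a β-hydrogen.
These conditions are the textbook signature of the E2 pathway.
A strong (often hindered) base removes a β-H in concert with loss of the leaving group — bimolecular elimination.

E2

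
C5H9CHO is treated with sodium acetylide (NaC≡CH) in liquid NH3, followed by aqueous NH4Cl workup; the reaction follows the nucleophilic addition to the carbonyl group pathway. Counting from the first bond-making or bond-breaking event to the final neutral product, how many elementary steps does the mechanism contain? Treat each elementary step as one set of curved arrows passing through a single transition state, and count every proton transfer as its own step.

Step 1: Nucleophilic addition: HC≡C⁻ adds to the carbonyl carbon, pushing the π(C=O) electron pair onto oxygen and giving a tetrahedral alkoxide.
Step 2: The alkoxide picks up a proton during aqueous NH4Cl workup to yield a propargyl alcohol.
Total: 2 elementary steps.

2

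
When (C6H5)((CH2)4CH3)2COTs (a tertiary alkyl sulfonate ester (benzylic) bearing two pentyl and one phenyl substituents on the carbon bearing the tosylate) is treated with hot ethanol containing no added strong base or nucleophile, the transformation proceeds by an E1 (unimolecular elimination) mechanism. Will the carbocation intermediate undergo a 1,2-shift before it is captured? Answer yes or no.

The first-formed carbocation is tertiary.
No single 1,2-shift to an adjacent carbon would produce a more-substituted cation than the one already present, so no rearrangement occurs.

no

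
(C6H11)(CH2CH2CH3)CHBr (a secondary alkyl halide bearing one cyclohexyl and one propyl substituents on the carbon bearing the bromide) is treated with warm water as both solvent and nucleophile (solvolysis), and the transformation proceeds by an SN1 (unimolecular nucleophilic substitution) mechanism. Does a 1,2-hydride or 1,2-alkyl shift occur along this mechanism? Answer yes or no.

The first-formed carbocation is secondary.
The adjacent cyclohexyl carbon already bears 2 other carbon substituents and has a hydrogen to migrate; after a 1,2-hydride shift from that carbon the positive charge sits on a tertiary centre.
Tertiary is more stable than secondary, so the shift occurs.

yes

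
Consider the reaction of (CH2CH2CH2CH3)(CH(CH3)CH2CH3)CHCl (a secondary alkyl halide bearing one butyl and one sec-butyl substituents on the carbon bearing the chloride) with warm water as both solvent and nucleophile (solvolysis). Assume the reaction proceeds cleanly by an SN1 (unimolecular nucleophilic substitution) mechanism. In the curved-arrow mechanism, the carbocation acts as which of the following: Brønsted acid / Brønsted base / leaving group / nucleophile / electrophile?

Step 3: H2O donates an oxygen lone pair into the empty p orbital of the cation, giving a protonated alcohol (an oxonium ion).
The carbocation accepts an electron pair into an empty or π* orbital — it is the electrophile.

electrophile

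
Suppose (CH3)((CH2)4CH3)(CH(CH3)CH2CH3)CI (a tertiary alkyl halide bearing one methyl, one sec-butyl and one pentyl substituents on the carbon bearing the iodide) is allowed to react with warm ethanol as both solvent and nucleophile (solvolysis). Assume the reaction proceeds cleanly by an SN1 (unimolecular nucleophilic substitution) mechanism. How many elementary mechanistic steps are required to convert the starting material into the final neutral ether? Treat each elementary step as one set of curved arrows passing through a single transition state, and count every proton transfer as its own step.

3

Step 1: Rate-determining heterolysis of the C–I bond gives I⁻ and a tertiary carbocation.
(No 1,2-shift: no single shift to an adjacent carbon would give a more stable cation.)
Step 2: Nucleophilic capture: the oxygen of CH3CH2OH bonds to the cationic carbon, producing an oxonium-ion intermediate.
Step 3: Proton transfer from the O–H of the oxonium ion to a solvent molecule delivers the neutral ether.
Total: 3 elementary steps.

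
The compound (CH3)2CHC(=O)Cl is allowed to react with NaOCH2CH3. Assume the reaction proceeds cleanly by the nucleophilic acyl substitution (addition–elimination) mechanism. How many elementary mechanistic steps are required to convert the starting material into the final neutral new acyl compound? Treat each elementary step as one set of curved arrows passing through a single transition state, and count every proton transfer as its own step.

2

Step 1: Nucleophilic addition of CH3CH2O⁻ to the acyl carbon breaks the π(C=O) bond and yields a tetrahedral, anionic intermediate.
Step 2: Collapse of the tetrahedral intermediate: the alkoxide oxygen pushes its lone pair back to re-form C=O while Cl⁻ leaves.
Total: 2 elementary steps.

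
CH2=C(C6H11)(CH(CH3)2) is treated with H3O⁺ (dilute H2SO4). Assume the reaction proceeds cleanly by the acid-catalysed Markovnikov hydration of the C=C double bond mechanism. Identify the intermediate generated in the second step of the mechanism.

oxonium ion

Step 1: Protonation of the alkene by H3O⁺: the π bond acts as the nucleophile and picks up H⁺, giving the more stable (Markovnikov) tertiary carbocation. H2O is released.
Step 2: A lone pair on the oxygen of H2O attacks the carbocation, forming a C–O bond and an oxonium ion (a protonated alcohol).
After step 2 the species present is an oxonium ion.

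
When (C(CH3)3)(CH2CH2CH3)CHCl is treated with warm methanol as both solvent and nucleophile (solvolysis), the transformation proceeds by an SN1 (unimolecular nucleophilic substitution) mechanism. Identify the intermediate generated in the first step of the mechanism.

Step 1: Unassisted departure of Cl⁻ (taking the C–Cl bonding pair) generates a secondary carbocation.
After step 1 the species present is a secondary carbocation.

secondary carbocation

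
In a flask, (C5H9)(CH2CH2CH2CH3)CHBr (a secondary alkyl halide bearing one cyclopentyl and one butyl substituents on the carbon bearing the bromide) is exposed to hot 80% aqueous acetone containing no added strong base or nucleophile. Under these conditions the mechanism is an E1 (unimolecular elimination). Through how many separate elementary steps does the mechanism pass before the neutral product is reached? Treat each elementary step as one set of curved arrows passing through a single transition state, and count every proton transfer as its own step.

Step 1: Ionisation: the C–Br σ-bond cleaves heterolytically; both bonding electrons depart with Br⁻, leaving a secondary carbocation at the α-carbon.
Step 2: A hydride (H with its bonding pair) migrates from the adjacent cyclopentyl carbon to the cationic centre — a 1,2-hydride shift — upgrading the secondary cation to a tertiary one.
Step 3: A weak base (a water molecule from the solvent) removes a proton from a carbon adjacent to the cationic centre; the electrons of that C–H bond become the new π(C=C) bond, giving the alkene.
Total: 3 elementary steps.

3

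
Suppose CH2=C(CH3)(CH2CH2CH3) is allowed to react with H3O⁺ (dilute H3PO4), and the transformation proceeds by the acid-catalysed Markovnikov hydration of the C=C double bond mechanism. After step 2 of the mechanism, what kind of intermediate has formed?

oxonium ion

Step 1: Protonation of the alkene by H3O⁺: the π bond acts as the nucleophile and picks up H⁺, giving the more stable (Markovnikov) tertiary carbocation. H2O is released.
Step 2: Nucleophilic capture of the cation by H2O produces the protonated alcohol (an oxonium ion).
After step 2 the species present is an oxonium ion.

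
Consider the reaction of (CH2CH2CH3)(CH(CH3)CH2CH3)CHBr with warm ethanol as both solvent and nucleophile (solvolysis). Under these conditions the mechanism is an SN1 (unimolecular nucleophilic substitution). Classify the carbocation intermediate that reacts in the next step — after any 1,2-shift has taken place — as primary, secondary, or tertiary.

tertiary

Step 1: The C–Br bond breaks with both electrons going to the bromide; Br⁻ leaves and a secondary carbocation remains.
Step 2: A 1,2-hydride shift from the adjacent sec-butyl carbon moves the positive charge from the secondary centre to an adjacent carbon, generating a more stable tertiary carbocation.
The cation rearranges from secondary to tertiary via a 1,2-hydride shift from the adjacent sec-butyl carbon; the tertiary cation is what reacts next.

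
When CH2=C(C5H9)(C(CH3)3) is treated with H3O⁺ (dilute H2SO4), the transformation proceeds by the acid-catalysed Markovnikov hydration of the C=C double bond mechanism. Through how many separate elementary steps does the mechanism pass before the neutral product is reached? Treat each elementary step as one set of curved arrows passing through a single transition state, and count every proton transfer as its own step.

3

Step 1: Electrophilic addition begins with the π(C=C) electrons forming a bond to the proton of H3O⁺. Following Markovnikov's rule, the resulting cation is tertiary. H2O is released.
(No 1,2-shift: no single shift to an adjacent carbon would give a more stable cation.)
Step 2: A lone pair on the oxygen of H2O attacks the carbocation, forming a C–O bond and an oxonium ion (a protonated alcohol).
Step 3: Proton transfer from the O–H of the oxonium ion to H2O completes the catalytic cycle and yields the alcohol.
Total: 3 elementary steps.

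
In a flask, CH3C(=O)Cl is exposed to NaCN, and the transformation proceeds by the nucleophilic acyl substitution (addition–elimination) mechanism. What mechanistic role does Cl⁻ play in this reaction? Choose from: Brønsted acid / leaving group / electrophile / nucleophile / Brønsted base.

leaving group

Step 2: An oxygen lone pair re-forms the C=O π bond as the C–Cl σ-bond breaks; Cl⁻ is expelled.
Cl⁻ departs with both electrons of the breaking σ-bond — that is the definition of a leaving group.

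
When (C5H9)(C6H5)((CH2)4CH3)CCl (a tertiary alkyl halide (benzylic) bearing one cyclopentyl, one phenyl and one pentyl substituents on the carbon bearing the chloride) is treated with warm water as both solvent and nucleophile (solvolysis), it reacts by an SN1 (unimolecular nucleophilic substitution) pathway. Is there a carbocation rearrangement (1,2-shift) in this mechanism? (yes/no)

The first-formed carbocation is tertiary.
No single 1,2-shift to an adjacent carbon would produce a more-substituted cation than the one already present, so no rearrangement occurs.

no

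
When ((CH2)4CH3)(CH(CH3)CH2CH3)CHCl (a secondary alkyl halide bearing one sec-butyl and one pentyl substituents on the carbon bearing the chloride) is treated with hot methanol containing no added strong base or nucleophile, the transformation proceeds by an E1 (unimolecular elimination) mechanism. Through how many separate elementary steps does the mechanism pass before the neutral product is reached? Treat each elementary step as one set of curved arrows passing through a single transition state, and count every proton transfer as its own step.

3

Step 1: The C–Cl bond breaks with both electrons going to the chloride; Cl⁻ leaves and a secondary carbocation remains.
Step 2: A 1,2-hydride shift from the adjacent sec-butyl carbon moves the positive charge from the secondary centre to an adjacent carbon, generating a more stable tertiary carbocation.
Step 3: A methanol molecule (solvent) deprotonates a β-carbon; as the C–H bond breaks, those electrons form the new alkene π bond.
Total: 3 elementary steps.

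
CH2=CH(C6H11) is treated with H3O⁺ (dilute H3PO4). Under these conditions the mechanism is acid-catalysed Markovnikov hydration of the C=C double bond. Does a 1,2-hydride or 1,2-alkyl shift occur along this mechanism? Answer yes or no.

The first-formed carbocation is secondary.
The adjacent cyclohexyl carbon already bears 2 other carbon substituents and has a hydrogen to migrate; after a 1,2-hydride shift from that carbon the positive charge sits on a tertiary centre.
Tertiary is more stable than secondary, so the shift occurs.

yes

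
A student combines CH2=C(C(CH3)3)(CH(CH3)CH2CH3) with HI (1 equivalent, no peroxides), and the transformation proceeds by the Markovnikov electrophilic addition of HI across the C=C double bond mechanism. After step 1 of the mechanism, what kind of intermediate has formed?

Step 1: The π electrons of the C=C bond attack a proton of HI; Markovnikov addition places the new C–H on the less-substituted alkene carbon, so the positive charge ends up on the more-substituted carbon — a tertiary carbocation. The H–I bond breaks heterolytically, releasing I⁻.
After step 1 the species present is a tertiary carbocation.

tertiary carbocation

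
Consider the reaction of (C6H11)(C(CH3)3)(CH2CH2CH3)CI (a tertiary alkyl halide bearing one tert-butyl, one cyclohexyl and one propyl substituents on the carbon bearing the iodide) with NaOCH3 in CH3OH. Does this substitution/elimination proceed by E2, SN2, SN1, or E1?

E2

Conditions: a strong base with a tertiary substrate bearing a β-hydrogen.
These conditions are the textbook signature of the E2 pathway.
A strong (often hindered) base removes a β-H in concert with loss of the leaving group — bimolecular elimination.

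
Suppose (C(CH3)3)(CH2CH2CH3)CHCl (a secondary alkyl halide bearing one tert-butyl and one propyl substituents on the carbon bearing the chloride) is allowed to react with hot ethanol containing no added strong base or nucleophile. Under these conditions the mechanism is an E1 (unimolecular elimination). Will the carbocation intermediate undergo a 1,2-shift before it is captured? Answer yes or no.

yes

The first-formed carbocation is secondary.
The adjacent tert-butyl carbon has no hydrogen but bears methyl groups; migration of one methyl with its bonding pair (a 1,2-methyl shift) places the charge on a tertiary centre.
Tertiary is more stable than secondary, so the shift occurs.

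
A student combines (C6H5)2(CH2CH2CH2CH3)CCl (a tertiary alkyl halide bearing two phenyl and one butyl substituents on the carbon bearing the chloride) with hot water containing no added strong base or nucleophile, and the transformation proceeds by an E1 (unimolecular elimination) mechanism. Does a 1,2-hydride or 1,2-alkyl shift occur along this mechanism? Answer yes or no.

The first-formed carbocation is tertiary.
No single 1,2-shift to an adjacent carbon would produce a more-substituted cation than the one already present, so no rearrangement occurs.

no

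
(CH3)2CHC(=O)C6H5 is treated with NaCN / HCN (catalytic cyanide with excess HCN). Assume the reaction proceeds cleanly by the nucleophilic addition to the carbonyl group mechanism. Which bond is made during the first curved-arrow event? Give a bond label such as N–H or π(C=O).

C–C

Step 1: CN⁻ attacks the sp² carbonyl carbon; the C=O π bond breaks and the electrons end up as a lone pair on the alkoxide oxygen of the tetrahedral intermediate.
The bond formed in this step is the C–C bond.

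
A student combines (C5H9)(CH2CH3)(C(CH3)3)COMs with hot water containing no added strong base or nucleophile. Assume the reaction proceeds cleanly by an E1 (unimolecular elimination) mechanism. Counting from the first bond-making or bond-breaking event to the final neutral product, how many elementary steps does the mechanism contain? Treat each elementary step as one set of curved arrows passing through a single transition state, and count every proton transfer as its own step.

2

Step 1: Unassisted departure of MsO⁻ (taking the C–O bonding pair) generates a tertiary carbocation.
(No 1,2-shift: no single shift to an adjacent carbon would give a more stable cation.)
Step 2: A water molecule (solvent) deprotonates a β-carbon; as the C–H bond breaks, those electrons form the new alkene π bond.
Total: 2 elementary steps.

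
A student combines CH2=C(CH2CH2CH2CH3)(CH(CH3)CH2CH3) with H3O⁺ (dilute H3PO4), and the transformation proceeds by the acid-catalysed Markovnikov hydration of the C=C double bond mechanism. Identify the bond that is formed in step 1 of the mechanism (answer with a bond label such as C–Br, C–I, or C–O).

Step 1: The π electrons of the C=C bond attack a proton of H3O⁺; Markovnikov addition places the new C–H on the less-substituted alkene carbon, so the positive charge ends up on the more-substituted carbon — a tertiary carbocation. H2O is released.
The bond formed in this step is the C–H bond.

C–H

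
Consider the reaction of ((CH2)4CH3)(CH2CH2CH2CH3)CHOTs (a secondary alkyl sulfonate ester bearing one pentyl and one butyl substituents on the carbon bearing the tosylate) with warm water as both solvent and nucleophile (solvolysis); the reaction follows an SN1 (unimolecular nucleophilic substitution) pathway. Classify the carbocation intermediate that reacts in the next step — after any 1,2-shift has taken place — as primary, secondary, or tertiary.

secondary

Step 1: Rate-determining heterolysis of the C–O bond gives TsO⁻ and a secondary carbocation.
No single 1,2-shift to an adjacent carbon would give a more-substituted cation, so no rearrangement occurs.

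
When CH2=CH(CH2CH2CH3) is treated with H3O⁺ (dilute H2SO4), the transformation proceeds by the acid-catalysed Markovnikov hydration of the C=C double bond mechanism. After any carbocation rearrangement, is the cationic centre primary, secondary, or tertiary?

secondary

Step 1: Protonation of the alkene by H3O⁺: the π bond acts as the nucleophile and picks up H⁺, giving the more stable (Markovnikov) secondary carbocation. H2O is released.
No single 1,2-shift to an adjacent carbon would give a more-substituted cation, so no rearrangement occurs.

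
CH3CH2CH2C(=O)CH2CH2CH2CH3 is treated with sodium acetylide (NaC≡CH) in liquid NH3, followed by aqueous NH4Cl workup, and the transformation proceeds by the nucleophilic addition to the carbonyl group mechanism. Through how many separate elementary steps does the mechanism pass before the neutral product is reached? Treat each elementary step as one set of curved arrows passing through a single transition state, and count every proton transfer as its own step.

2

Step 1: A lone pair / filled orbital on HC≡C⁻ attacks the electrophilic carbonyl carbon; the π(C=O) electrons shift onto oxygen, producing a tetrahedral alkoxide intermediate.
Step 2: Protonation of the alkoxide by aqueous NH4Cl workup furnishes a propargyl alcohol.
Total: 2 elementary steps.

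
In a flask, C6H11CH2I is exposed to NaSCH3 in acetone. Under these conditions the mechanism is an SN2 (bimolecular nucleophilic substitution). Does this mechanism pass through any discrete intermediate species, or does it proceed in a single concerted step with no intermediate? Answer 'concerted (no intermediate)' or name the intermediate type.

Backside attack by CH3S⁻ on the carbon bearing the iodide: the new C–S bond forms as the C–I bond breaks, with Walden inversion at carbon.
All bond changes occur in one transition state; no discrete intermediate is formed.

concerted (no intermediate)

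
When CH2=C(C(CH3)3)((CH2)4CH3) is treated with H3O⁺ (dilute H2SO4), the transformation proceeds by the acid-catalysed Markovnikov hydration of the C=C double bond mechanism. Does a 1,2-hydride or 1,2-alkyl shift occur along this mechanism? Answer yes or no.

The first-formed carbocation is tertiary.
No single 1,2-shift to an adjacent carbon would produce a more-substituted cation than the one already present, so no rearrangement occurs.

no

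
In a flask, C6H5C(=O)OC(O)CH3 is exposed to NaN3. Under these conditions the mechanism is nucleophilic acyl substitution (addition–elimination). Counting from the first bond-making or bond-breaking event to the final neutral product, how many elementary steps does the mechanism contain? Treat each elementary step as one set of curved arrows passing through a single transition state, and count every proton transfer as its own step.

Step 1: N3⁻ adds to the carbonyl carbon; the C=O π electrons shift onto oxygen and a tetrahedral alkoxide intermediate forms.
Step 2: Elimination step: re-formation of the carbonyl π bond drives out CH3CO2⁻, giving the new acyl compound.
Total: 2 elementary steps.

2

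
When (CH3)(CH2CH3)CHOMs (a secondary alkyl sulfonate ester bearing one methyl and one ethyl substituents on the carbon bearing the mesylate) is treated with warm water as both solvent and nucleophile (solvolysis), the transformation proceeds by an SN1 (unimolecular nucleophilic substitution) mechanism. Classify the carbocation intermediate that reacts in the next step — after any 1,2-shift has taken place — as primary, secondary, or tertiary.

secondary

Step 1: Rate-determining heterolysis of the C–O bond gives MsO⁻ and a secondary carbocation.
No single 1,2-shift to an adjacent carbon would give a more-substituted cation, so no rearrangement occurs.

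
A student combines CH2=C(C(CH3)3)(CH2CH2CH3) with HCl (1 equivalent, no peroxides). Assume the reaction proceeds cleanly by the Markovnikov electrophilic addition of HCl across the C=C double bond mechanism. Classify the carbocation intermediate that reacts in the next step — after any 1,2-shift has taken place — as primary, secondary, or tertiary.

Step 1: Protonation of the alkene by HCl: the π bond acts as the nucleophile and picks up H⁺, giving the more stable (Markovnikov) tertiary carbocation. The H–Cl bond breaks heterolytically, releasing Cl⁻.
No single 1,2-shift to an adjacent carbon would give a more-substituted cation, so no rearrangement occurs.

tertiary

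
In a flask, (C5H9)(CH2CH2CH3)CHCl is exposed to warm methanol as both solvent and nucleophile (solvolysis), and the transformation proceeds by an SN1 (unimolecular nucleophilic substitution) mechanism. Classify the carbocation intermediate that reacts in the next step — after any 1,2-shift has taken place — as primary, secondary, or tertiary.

Step 1: Rate-determining heterolysis of the C–Cl bond gives Cl⁻ and a secondary carbocation.
Step 2: Carbocation rearrangement: a 1,2-hydride shift from the adjacent cyclopentyl carbon converts the initially-formed secondary cation into the more stable tertiary cation.
The cation rearranges from secondary to tertiary via a 1,2-hydride shift from the adjacent cyclopentyl carbon; the tertiary cation is what reacts next.

tertiary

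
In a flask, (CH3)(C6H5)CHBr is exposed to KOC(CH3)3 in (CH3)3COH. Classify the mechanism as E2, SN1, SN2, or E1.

Conditions: a strong/bulky base with a secondary substrate bearing a β-hydrogen.
These conditions are the textbook signature of the E2 pathway.
A strong (often hindered) base removes a β-H in concert with loss of the leaving group — bimolecular elimination.

E2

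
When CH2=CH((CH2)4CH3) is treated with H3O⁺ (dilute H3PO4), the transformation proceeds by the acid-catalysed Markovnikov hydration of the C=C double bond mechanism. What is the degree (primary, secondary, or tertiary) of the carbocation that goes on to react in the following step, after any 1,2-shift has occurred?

Step 1: The π electrons of the C=C bond attack a proton of H3O⁺; Markovnikov addition places the new C–H on the less-substituted alkene carbon, so the positive charge ends up on the more-substituted carbon — a secondary carbocation. H2O is released.
No single 1,2-shift to an adjacent carbon would give a more-substituted cation, so no rearrangement occurs.

secondary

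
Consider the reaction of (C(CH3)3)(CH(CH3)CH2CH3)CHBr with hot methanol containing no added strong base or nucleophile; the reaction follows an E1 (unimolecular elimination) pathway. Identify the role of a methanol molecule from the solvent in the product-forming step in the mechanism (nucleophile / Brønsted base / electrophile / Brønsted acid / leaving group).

Step 3: Loss of a β-proton to a methanol molecule of the solvent: the C–H bonding pair collapses toward the cationic carbon to form the C=C π bond, yielding the alkene.
A methanol molecule from the solvent in the product-forming step accepts a proton in a proton-transfer step — a Brønsted base.

Brønsted base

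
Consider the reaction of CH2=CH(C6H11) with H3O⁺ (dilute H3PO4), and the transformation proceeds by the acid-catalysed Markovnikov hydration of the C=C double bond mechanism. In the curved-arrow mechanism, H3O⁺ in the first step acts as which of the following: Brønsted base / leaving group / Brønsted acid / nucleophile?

Brønsted acid

Step 1: The π electrons of the C=C bond attack a proton of H3O⁺; Markovnikov addition places the new C–H on the less-substituted alkene carbon, so the positive charge ends up on the more-substituted carbon — a secondary carbocation. H2O is released.
H3O⁺ in the first step donates a proton in a proton-transfer step — a Brønsted acid.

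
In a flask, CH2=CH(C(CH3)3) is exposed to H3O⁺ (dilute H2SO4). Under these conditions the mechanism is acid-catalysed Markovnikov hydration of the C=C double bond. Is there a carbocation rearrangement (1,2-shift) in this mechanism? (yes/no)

The first-formed carbocation is secondary.
The adjacent tert-butyl carbon has no hydrogen but bears methyl groups; migration of one methyl with its bonding pair (a 1,2-methyl shift) places the charge on a tertiary centre.
Tertiary is more stable than secondary, so the shift occurs.

yes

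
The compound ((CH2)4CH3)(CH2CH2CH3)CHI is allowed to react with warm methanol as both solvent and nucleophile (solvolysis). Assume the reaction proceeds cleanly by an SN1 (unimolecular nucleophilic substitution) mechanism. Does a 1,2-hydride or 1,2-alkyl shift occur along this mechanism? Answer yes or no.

no

The first-formed carbocation is secondary.
No single 1,2-shift to an adjacent carbon would produce a more-substituted cation than the one already present, so no rearrangement occurs.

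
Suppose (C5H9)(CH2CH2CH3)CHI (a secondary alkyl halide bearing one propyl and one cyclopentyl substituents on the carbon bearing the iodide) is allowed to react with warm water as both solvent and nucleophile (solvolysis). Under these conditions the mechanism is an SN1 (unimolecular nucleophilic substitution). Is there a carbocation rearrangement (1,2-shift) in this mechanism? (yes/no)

yes

The first-formed carbocation is secondary.
The adjacent cyclopentyl carbon already bears 2 other carbon substituents and has a hydrogen to migrate; after a 1,2-hydride shift from that carbon the positive charge sits on a tertiary centre.
Tertiary is more stable than secondary, so the shift occurs.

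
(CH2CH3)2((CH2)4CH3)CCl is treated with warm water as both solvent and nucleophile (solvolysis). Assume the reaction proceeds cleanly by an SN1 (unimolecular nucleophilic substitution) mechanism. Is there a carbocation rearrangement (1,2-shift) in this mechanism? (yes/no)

The first-formed carbocation is tertiary.
No single 1,2-shift to an adjacent carbon would produce a more-substituted cation than the one already present, so no rearrangement occurs.

no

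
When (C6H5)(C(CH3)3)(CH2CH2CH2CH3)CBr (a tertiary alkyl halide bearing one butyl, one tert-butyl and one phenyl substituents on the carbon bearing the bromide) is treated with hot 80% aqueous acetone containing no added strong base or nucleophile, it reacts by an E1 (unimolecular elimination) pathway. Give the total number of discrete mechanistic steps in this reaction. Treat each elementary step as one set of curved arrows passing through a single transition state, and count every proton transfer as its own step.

Step 1: Ionisation: the C–Br σ-bond cleaves heterolytically; both bonding electrons depart with Br⁻, leaving a tertiary carbocation at the α-carbon.
(No 1,2-shift: no single shift to an adjacent carbon would give a more stable cation.)
Step 2: A water molecule (solvent) deprotonates a β-carbon; as the C–H bond breaks, those electrons form the new alkene π bond.
Total: 2 elementary steps.

2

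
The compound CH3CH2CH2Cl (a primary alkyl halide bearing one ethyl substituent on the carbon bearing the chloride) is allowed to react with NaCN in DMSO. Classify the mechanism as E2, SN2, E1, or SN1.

Conditions: a primary substrate with a strong nucleophile in the polar aprotic solvent DMSO.
These conditions are the textbook signature of the SN2 pathway.
An unhindered substrate with a strong nucleophile in a polar aprotic solvent favours one-step backside displacement.

SN2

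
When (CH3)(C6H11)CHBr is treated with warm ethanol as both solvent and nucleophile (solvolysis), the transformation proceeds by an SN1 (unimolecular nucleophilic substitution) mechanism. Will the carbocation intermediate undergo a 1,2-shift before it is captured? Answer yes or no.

yes

The first-formed carbocation is secondary.
The adjacent cyclohexyl carbon already bears 2 other carbon substituents and has a hydrogen to migrate; after a 1,2-hydride shift from that carbon the positive charge sits on a tertiary centre.
Tertiary is more stable than secondary, so the shift occurs.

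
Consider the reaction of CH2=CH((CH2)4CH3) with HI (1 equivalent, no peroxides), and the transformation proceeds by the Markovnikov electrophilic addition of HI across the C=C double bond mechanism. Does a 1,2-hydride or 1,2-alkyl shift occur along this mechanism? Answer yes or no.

The first-formed carbocation is secondary.
No single 1,2-shift to an adjacent carbon would produce a more-substituted cation than the one already present, so no rearrangement occurs.

no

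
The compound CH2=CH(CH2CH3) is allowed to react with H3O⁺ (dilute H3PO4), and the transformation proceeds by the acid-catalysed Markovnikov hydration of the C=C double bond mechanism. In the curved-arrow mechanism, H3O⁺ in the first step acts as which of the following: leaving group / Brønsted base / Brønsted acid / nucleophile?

Brønsted acid

Step 1: The π electrons of the C=C bond attack a proton of H3O⁺; Markovnikov addition places the new C–H on the less-substituted alkene carbon, so the positive charge ends up on the more-substituted carbon — a secondary carbocation. H2O is released.
H3O⁺ in the first step donates a proton in a proton-transfer step — a Brønsted acid.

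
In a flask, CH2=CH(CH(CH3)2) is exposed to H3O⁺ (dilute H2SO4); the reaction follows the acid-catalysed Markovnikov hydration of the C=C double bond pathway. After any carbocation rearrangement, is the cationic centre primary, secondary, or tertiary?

tertiary

Step 1: Electrophilic addition begins with the π(C=C) electrons forming a bond to the proton of H3O⁺. Following Markovnikov's rule, the resulting cation is secondary. H2O is released.
Step 2: A 1,2-hydride shift from the adjacent isopropyl carbon moves the positive charge from the secondary centre to an adjacent carbon, generating a more stable tertiary carbocation.
The cation rearranges from secondary to tertiary via a 1,2-hydride shift from the adjacent isopropyl carbon; the tertiary cation is what reacts next.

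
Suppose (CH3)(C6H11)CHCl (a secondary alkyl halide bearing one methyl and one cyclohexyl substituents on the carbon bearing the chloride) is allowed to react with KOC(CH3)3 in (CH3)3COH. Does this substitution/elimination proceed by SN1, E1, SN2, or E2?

E2

Conditions: a strong/bulky base with a secondary substrate bearing a β-hydrogen.
These conditions are the textbook signature of the E2 pathway.
A strong (often hindered) base removes a β-H in concert with loss of the leaving group — bimolecular elimination.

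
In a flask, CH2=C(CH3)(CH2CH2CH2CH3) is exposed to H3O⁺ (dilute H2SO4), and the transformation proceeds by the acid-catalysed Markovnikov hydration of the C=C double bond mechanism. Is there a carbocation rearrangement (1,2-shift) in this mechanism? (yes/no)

The first-formed carbocation is tertiary.
No single 1,2-shift to an adjacent carbon would produce a more-substituted cation than the one already present, so no rearrangement occurs.

no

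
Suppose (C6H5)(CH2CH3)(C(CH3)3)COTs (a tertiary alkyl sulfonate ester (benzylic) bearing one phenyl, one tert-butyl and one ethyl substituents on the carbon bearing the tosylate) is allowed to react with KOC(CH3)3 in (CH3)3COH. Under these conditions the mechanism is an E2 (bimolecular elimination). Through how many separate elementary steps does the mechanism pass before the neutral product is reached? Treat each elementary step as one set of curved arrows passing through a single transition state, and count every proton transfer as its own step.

Step 1: Concerted anti-periplanar elimination: (CH3)3CO⁻ abstracts a β-H while TsO⁻ leaves, and the C–H electrons become the new C=C π bond — all in a single transition state.
Total: 1 elementary step.

1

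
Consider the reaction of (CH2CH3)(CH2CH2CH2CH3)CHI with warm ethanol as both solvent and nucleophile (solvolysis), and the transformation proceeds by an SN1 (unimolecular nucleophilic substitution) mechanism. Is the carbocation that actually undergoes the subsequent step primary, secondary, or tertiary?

secondary

Step 1: The C–I bond breaks with both electrons going to the iodide; I⁻ leaves and a secondary carbocation remains.
No single 1,2-shift to an adjacent carbon would give a more-substituted cation, so no rearrangement occurs.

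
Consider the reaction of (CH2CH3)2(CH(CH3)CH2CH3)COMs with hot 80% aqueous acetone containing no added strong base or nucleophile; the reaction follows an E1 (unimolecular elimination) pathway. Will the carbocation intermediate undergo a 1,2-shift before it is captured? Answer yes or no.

The first-formed carbocation is tertiary.
No single 1,2-shift to an adjacent carbon would produce a more-substituted cation than the one already present, so no rearrangement occurs.

no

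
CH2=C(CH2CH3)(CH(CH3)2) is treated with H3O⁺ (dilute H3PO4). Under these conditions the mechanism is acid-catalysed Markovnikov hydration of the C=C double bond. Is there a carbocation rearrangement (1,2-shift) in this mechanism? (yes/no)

The first-formed carbocation is tertiary.
No single 1,2-shift to an adjacent carbon would produce a more-substituted cation than the one already present, so no rearrangement occurs.

no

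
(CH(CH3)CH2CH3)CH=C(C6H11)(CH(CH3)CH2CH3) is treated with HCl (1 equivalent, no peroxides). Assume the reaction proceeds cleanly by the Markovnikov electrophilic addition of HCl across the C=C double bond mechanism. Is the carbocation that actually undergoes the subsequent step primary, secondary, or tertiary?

Step 1: Electrophilic addition begins with the π(C=C) electrons forming a bond to the proton of HCl. Following Markovnikov's rule, the resulting cation is tertiary. The H–Cl bond breaks heterolytically, releasing Cl⁻.
No single 1,2-shift to an adjacent carbon would give a more-substituted cation, so no rearrangement occurs.

tertiary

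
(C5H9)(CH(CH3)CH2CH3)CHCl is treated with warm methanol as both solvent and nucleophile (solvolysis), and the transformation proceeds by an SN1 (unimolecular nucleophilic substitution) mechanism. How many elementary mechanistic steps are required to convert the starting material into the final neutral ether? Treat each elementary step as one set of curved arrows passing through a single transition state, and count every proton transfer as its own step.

4

Step 1: The C–Cl bond breaks with both electrons going to the chloride; Cl⁻ leaves and a secondary carbocation remains.
Step 2: A 1,2-hydride shift from the adjacent cyclopentyl carbon moves the positive charge from the secondary centre to an adjacent carbon, generating a more stable tertiary carbocation.
Step 3: Nucleophilic capture: the oxygen of CH3OH bonds to the cationic carbon, producing an oxonium-ion intermediate.
Step 4: Proton transfer from the O–H of the oxonium ion to a solvent molecule delivers the neutral ether.
Total: 4 elementary steps.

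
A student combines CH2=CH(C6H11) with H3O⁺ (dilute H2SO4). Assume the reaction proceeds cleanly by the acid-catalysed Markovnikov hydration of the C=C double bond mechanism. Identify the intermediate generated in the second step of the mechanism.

Step 1: The π electrons of the C=C bond attack a proton of H3O⁺; Markovnikov addition places the new C–H on the less-substituted alkene carbon, so the positive charge ends up on the more-substituted carbon — a secondary carbocation. H2O is released.
Step 2: Carbocation rearrangement: a 1,2-hydride shift from the adjacent cyclohexyl carbon converts the initially-formed secondary cation into the more stable tertiary cation.
After step 2 the species present is a tertiary carbocation.

tertiary carbocation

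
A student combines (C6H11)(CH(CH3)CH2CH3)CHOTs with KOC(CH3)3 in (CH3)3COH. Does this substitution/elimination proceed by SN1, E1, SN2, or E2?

E2

Conditions: a strong/bulky base with a secondary substrate bearing a β-hydrogen.
These conditions are the textbook signature of the E2 pathway.
A strong (often hindered) base removes a β-H in concert with loss of the leaving group — bimolecular elimination.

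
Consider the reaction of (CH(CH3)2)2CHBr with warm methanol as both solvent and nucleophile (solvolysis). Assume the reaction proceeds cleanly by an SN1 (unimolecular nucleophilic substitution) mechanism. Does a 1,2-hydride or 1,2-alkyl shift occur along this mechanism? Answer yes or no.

The first-formed carbocation is secondary.
The adjacent isopropyl carbon already bears 2 other carbon substituents and has a hydrogen to migrate; after a 1,2-hydride shift from that carbon the positive charge sits on a tertiary centre.
Tertiary is more stable than secondary, so the shift occurs.

yes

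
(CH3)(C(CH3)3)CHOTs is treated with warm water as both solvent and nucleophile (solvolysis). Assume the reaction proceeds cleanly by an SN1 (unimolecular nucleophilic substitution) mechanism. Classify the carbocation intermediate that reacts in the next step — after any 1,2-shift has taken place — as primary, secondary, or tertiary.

tertiary

Step 1: Unassisted departure of TsO⁻ (taking the C–O bonding pair) generates a secondary carbocation.
Step 2: A methyl group with its bonding pair migrates from the adjacent tert-butyl carbon to the cationic centre — a 1,2-methyl shift — upgrading the secondary cation to a tertiary one.
The cation rearranges from secondary to tertiary via a 1,2-methyl shift from the adjacent tert-butyl carbon; the tertiary cation is what reacts next.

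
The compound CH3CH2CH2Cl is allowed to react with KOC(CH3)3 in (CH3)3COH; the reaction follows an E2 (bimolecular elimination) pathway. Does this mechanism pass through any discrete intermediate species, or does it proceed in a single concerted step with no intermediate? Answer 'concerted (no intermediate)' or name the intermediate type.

concerted (no intermediate)

In one step, (CH3)3CO⁻ pulls off a β-proton, the C–Cl bond cleaves, and a C=C double bond forms between the α- and β-carbons (E2, anti elimination).
All bond changes occur in one transition state; no discrete intermediate is formed.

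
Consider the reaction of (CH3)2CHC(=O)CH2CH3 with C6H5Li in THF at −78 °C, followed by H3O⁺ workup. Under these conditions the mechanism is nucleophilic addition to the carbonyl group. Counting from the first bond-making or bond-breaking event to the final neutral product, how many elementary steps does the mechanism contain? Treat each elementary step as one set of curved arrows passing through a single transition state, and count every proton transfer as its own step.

Step 1: A lone pair / filled orbital on the carbanion-like carbon of C6H5Li attacks the electrophilic carbonyl carbon; the π(C=O) electrons shift onto oxygen, producing a tetrahedral alkoxide intermediate.
Step 2: Protonation of the alkoxide by H3O⁺ workup furnishes an alcohol.
Total: 2 elementary steps.

2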